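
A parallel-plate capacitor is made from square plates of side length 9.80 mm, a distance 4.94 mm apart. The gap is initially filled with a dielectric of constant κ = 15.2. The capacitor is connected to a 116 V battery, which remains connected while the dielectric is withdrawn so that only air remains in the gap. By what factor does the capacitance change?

C = κε₀A/d scales with κ, so C₂/C₁ = 1/κ = 1/15.2 = 0.0658.

C₂/C₁ ≈ 0.0658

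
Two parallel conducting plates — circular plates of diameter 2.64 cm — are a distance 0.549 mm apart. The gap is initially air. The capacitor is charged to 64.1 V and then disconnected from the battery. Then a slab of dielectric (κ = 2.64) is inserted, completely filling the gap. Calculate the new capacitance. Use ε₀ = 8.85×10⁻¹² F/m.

A = π(2.64/2 cm)² = 5.47×10⁻⁴ m².
Initially C₁ = ε₀A/d = 8.85×10⁻¹² × 5.47×10⁻⁴ / 5.49×10⁻⁴ = 8.82×10⁻¹² F.
C = κε₀A/d scales with κ, so C₂/C₁ = κ = 2.64.
C₂ = 2.64 × 8.82×10⁻¹² = 2.33×10⁻¹¹ F.

C ≈ 23.3 pF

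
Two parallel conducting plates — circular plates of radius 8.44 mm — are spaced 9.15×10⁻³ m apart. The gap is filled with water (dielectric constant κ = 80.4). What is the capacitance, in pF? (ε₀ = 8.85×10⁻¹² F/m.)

A = π(8.44 mm)² = 2.24×10⁻⁴ m².
C = κε₀A/d = 80.4 × 8.85×10⁻¹² × 2.24×10⁻⁴ / 9.15×10⁻³ = 1.74×10⁻¹¹ F.

C ≈ 17.4 pF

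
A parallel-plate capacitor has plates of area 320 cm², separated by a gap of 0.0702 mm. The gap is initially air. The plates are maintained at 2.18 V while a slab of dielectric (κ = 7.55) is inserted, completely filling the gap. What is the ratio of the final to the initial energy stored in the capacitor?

U₂/U₁ ≈ 7.55

Battery connected ⇒ V is held fixed.
C₂ = 7.55 C₁ and U = ½CV², so U₂/U₁ = C₂/C₁ = 7.55.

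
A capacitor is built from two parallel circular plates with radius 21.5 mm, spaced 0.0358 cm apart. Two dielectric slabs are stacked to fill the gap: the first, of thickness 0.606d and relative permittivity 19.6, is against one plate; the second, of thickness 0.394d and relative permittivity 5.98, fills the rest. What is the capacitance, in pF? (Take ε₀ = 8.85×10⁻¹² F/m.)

371 pF

A = π(21.5 mm)² = 1.45×10⁻³ m².
Stacked slabs ⇒ two capacitors in series, each with the full plate area.
C₁ = κ₁ε₀A/d₁ = 19.6 × 8.85×10⁻¹² × 1.45×10⁻³ / 2.17×10⁻⁴ = 1.16×10⁻⁹ F.
C₂ = κ₂ε₀A/d₂ = 5.98 × 8.85×10⁻¹² × 1.45×10⁻³ / 1.41×10⁻⁴ = 5.45×10⁻¹⁰ F.
C = (1/C₁ + 1/C₂)⁻¹ = 3.71×10⁻¹⁰ F.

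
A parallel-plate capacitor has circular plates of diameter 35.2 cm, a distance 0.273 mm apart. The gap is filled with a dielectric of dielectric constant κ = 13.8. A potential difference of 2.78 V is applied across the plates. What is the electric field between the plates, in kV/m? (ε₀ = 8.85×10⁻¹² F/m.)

E = V/d = 2.78 / 2.73×10⁻⁴ = 1.02×10⁴ V/m.

E ≈ 10.2 kV/m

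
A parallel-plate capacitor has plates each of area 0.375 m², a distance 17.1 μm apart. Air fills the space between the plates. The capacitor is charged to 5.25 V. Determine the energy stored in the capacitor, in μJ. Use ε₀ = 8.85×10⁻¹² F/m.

2.67 μJ

C = ε₀A/d = 8.85×10⁻¹² × 0.375 / 1.71×10⁻⁵ = 1.94×10⁻⁷ F.
U = ½CV² = ½ × 1.94×10⁻⁷ × (5.25)² = 2.67×10⁻⁶ J.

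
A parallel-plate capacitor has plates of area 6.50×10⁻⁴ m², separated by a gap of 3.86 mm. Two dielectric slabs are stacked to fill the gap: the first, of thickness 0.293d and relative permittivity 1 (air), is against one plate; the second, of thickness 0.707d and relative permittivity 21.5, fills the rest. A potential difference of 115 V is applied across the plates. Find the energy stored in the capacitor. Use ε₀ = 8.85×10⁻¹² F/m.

U ≈ 30.2 nJ

Stacked slabs ⇒ two capacitors in series, each with the full plate area.
C₁ = κ₁ε₀A/d₁ = 1.00 × 8.85×10⁻¹² × 6.50×10⁻⁴ / 1.13×10⁻³ = 5.09×10⁻¹² F.
C₂ = κ₂ε₀A/d₂ = 21.5 × 8.85×10⁻¹² × 6.50×10⁻⁴ / 2.73×10⁻³ = 4.53×10⁻¹¹ F.
C = (1/C₁ + 1/C₂)⁻¹ = 4.57×10⁻¹² F.
U = ½CV² = ½ × 4.57×10⁻¹² × (115)² = 3.02×10⁻⁸ J.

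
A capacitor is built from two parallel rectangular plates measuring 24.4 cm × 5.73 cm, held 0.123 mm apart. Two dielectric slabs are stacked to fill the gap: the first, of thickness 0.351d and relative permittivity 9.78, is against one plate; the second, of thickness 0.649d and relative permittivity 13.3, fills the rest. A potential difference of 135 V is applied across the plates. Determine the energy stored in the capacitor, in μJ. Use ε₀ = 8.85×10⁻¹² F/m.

A = 24.4 × 5.73 cm² = 1.40×10⁻² m².
Stacked slabs ⇒ two capacitors in series, each with the full plate area.
C₁ = κ₁ε₀A/d₁ = 9.78 × 8.85×10⁻¹² × 1.40×10⁻² / 4.32×10⁻⁵ = 2.80×10⁻⁸ F.
C₂ = κ₂ε₀A/d₂ = 13.3 × 8.85×10⁻¹² × 1.40×10⁻² / 7.98×10⁻⁵ = 2.06×10⁻⁸ F.
C = (1/C₁ + 1/C₂)⁻¹ = 1.19×10⁻⁸ F.
U = ½CV² = ½ × 1.19×10⁻⁸ × (135)² = 1.08×10⁻⁴ J.

U ≈ 108 μJ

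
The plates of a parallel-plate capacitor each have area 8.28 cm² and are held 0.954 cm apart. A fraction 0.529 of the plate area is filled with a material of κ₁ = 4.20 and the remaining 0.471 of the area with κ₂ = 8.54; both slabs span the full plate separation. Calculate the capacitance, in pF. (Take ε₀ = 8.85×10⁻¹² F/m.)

A = 8.28 cm² = 8.28×10⁻⁴ m².
Side-by-side slabs ⇒ two capacitors in parallel, each spanning the full gap.
C₁ = κ₁ε₀A₁/d = 4.20 × 8.85×10⁻¹² × 4.38×10⁻⁴ / 9.54×10⁻³ = 1.71×10⁻¹² F.
C₂ = κ₂ε₀A₂/d = 8.54 × 8.85×10⁻¹² × 3.90×10⁻⁴ / 9.54×10⁻³ = 3.09×10⁻¹² F.
C = C₁ + C₂ = 4.80×10⁻¹² F.

C ≈ 4.80 pF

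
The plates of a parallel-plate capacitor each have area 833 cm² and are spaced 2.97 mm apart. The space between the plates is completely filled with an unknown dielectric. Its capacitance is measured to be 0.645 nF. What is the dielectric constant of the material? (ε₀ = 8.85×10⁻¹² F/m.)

A = 833 cm² = 8.33×10⁻² m².
κ = Cd/(ε₀A) = 6.45×10⁻¹⁰ × 2.97×10⁻³ / (8.85×10⁻¹² × 8.33×10⁻²) = 2.60.

κ ≈ 2.60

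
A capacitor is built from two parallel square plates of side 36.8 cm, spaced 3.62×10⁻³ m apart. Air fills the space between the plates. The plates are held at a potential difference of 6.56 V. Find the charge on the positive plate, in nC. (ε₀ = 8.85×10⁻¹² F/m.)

Q ≈ 2.17 nC

A = (36.8 cm)² = 0.135 m².
C = ε₀A/d = 8.85×10⁻¹² × 0.135 / 3.62×10⁻³ = 3.31×10⁻¹⁰ F.
Q = CV = 3.31×10⁻¹⁰ × 6.56 = 2.17×10⁻⁹ C.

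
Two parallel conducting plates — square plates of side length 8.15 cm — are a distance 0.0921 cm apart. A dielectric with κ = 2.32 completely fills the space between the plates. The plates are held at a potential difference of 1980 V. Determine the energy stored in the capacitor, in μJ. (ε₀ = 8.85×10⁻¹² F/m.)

A = (8.15 cm)² = 6.64×10⁻³ m².
C = κε₀A/d = 2.32 × 8.85×10⁻¹² × 6.64×10⁻³ / 9.21×10⁻⁴ = 1.48×10⁻¹⁰ F.
U = ½CV² = ½ × 1.48×10⁻¹⁰ × (1980)² = 2.90×10⁻⁴ J.

U ≈ 290 μJ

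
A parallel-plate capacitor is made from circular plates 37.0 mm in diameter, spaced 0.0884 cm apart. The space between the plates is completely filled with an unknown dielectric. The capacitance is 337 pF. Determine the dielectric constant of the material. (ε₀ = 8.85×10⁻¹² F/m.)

κ ≈ 31.3

A = π(37.0/2 mm)² = 1.08×10⁻³ m².
κ = Cd/(ε₀A) = 3.37×10⁻¹⁰ × 8.84×10⁻⁴ / (8.85×10⁻¹² × 1.08×10⁻³) = 31.3.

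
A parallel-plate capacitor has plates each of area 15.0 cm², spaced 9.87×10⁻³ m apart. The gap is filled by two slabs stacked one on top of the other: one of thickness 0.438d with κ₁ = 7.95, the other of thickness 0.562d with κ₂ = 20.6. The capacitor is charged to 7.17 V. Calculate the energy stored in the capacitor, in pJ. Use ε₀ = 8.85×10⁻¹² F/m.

U ≈ 420 pJ

A = 15.0 cm² = 1.50×10⁻³ m².
Stacked slabs ⇒ two capacitors in series, each with the full plate area.
C₁ = κ₁ε₀A/d₁ = 7.95 × 8.85×10⁻¹² × 1.50×10⁻³ / 4.32×10⁻³ = 2.44×10⁻¹¹ F.
C₂ = κ₂ε₀A/d₂ = 20.6 × 8.85×10⁻¹² × 1.50×10⁻³ / 5.55×10⁻³ = 4.93×10⁻¹¹ F.
C = (1/C₁ + 1/C₂)⁻¹ = 1.63×10⁻¹¹ F.
U = ½CV² = ½ × 1.63×10⁻¹¹ × (7.17)² = 4.20×10⁻¹⁰ J.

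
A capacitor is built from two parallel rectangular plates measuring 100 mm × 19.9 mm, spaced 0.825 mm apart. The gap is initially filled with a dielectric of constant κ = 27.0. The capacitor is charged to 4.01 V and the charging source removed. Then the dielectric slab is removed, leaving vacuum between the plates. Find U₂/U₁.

U₂/U₁ ≈ 27.0

Isolated ⇒ Q is held fixed.
C₂ = 0.0370 C₁ and U = Q²/(2C), so U₂/U₁ = C₁/C₂ = 27.0.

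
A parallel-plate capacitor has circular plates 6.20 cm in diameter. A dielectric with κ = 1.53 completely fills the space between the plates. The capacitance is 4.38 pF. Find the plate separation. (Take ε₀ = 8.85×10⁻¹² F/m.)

A = π(6.20/2 cm)² = 3.02×10⁻³ m².
d = κε₀A/C = 1.53 × 8.85×10⁻¹² × 3.02×10⁻³ / 4.38×10⁻¹² = 9.33×10⁻³ m.

9.33 mm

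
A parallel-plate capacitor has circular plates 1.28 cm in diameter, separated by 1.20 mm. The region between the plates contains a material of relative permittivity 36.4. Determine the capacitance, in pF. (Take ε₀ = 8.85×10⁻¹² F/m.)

34.5 pF

A = π(1.28/2 cm)² = 1.29×10⁻⁴ m².
C = κε₀A/d = 36.4 × 8.85×10⁻¹² × 1.29×10⁻⁴ / 1.20×10⁻³ = 3.45×10⁻¹¹ F.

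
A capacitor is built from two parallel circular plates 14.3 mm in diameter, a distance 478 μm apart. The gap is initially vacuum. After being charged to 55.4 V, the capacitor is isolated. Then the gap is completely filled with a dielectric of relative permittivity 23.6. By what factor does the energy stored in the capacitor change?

Isolated ⇒ Q is held fixed.
C₂ = 23.6 C₁ and U = Q²/(2C), so U₂/U₁ = C₁/C₂ = 0.0424.

0.0424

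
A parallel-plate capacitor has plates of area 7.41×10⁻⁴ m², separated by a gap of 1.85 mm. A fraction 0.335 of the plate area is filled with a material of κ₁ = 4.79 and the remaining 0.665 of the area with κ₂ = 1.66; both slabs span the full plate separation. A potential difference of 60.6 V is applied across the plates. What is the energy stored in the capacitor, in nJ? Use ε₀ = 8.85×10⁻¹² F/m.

Side-by-side slabs ⇒ two capacitors in parallel, each spanning the full gap.
C₁ = κ₁ε₀A₁/d = 4.79 × 8.85×10⁻¹² × 2.48×10⁻⁴ / 1.85×10⁻³ = 5.69×10⁻¹² F.
C₂ = κ₂ε₀A₂/d = 1.66 × 8.85×10⁻¹² × 4.93×10⁻⁴ / 1.85×10⁻³ = 3.91×10⁻¹² F.
C = C₁ + C₂ = 9.60×10⁻¹² F.
U = ½CV² = ½ × 9.60×10⁻¹² × (60.6)² = 1.76×10⁻⁸ J.

17.6 nJ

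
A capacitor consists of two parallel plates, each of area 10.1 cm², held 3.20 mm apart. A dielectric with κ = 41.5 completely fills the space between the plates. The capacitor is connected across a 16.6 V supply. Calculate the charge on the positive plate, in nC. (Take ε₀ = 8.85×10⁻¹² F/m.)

Q ≈ 1.92 nC

A = 10.1 cm² = 1.01×10⁻³ m².
C = κε₀A/d = 41.5 × 8.85×10⁻¹² × 1.01×10⁻³ / 3.20×10⁻³ = 1.16×10⁻¹⁰ F.
Q = CV = 1.16×10⁻¹⁰ × 16.6 = 1.92×10⁻⁹ C.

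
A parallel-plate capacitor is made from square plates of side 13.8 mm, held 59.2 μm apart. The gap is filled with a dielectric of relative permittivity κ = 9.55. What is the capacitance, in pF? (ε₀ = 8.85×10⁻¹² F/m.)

272 pF

A = (13.8 mm)² = 1.90×10⁻⁴ m².
C = κε₀A/d = 9.55 × 8.85×10⁻¹² × 1.90×10⁻⁴ / 5.92×10⁻⁵ = 2.72×10⁻¹⁰ F.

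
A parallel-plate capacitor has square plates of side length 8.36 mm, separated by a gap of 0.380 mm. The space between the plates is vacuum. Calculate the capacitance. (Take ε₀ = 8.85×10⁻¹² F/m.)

A = (8.36 mm)² = 6.99×10⁻⁵ m².
C = ε₀A/d = 8.85×10⁻¹² × 6.99×10⁻⁵ / 3.80×10⁻⁴ = 1.63×10⁻¹² F.

C ≈ 1.63 pF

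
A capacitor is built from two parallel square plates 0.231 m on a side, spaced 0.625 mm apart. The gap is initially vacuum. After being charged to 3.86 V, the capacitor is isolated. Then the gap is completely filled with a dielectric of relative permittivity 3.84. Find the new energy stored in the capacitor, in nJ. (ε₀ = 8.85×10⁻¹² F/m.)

1.47 nJ

A = (0.231 m)² = 5.34×10⁻² m².
Initially C₁ = ε₀A/d = 8.85×10⁻¹² × 5.34×10⁻² / 6.25×10⁻⁴ = 7.56×10⁻¹⁰ F.
U₁ = 5.63×10⁻⁹ J.
Isolated ⇒ Q is held fixed. C₂ = 3.84 C₁ and U = Q²/(2C), so U₂/U₁ = C₁/C₂ = 0.260.
U₂ = 0.260 × 5.63×10⁻⁹ = 1.47×10⁻⁹ J.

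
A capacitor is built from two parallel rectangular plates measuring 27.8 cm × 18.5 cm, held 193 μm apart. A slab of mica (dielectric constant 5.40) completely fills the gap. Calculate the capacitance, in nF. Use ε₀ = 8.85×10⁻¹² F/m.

A = 27.8 × 18.5 cm² = 5.14×10⁻² m².
C = κε₀A/d = 5.40 × 8.85×10⁻¹² × 5.14×10⁻² / 1.93×10⁻⁴ = 1.27×10⁻⁸ F.

12.7 nF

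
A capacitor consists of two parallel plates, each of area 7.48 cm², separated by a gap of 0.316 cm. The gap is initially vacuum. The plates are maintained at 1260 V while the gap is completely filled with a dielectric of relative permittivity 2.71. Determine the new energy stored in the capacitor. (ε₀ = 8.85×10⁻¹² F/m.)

A = 7.48 cm² = 7.48×10⁻⁴ m².
Initially C₁ = ε₀A/d = 8.85×10⁻¹² × 7.48×10⁻⁴ / 3.16×10⁻³ = 2.09×10⁻¹² F.
U₁ = 1.66×10⁻⁶ J.
Battery connected ⇒ V is held fixed. C₂ = 2.71 C₁ and U = ½CV², so U₂/U₁ = C₂/C₁ = 2.71.
U₂ = 2.71 × 1.66×10⁻⁶ = 4.51×10⁻⁶ J.

4.51 μJ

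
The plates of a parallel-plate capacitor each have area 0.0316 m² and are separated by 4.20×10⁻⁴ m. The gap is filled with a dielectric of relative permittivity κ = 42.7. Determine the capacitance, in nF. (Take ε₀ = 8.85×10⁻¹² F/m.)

28.4 nF

C = κε₀A/d = 42.7 × 8.85×10⁻¹² × 3.16×10⁻² / 4.20×10⁻⁴ = 2.84×10⁻⁸ F.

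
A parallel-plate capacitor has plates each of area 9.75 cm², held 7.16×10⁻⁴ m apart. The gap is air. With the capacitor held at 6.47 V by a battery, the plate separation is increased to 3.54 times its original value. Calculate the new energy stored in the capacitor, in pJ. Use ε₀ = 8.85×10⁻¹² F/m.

A = 9.75 cm² = 9.75×10⁻⁴ m².
Initially C₁ = ε₀A/d = 8.85×10⁻¹² × 9.75×10⁻⁴ / 7.16×10⁻⁴ = 1.21×10⁻¹¹ F.
U₁ = 2.52×10⁻¹⁰ J.
Battery connected ⇒ V is held fixed. C₂ = 0.282 C₁ and U = ½CV², so U₂/U₁ = C₂/C₁ = 0.282.
U₂ = 0.282 × 2.52×10⁻¹⁰ = 7.13×10⁻¹¹ J.

U ≈ 71.3 pJ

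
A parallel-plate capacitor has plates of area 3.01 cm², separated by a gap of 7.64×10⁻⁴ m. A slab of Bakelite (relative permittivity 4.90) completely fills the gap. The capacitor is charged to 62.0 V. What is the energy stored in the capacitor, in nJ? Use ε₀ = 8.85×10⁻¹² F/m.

U ≈ 32.8 nJ

A = 3.01 cm² = 3.01×10⁻⁴ m².
C = κε₀A/d = 4.90 × 8.85×10⁻¹² × 3.01×10⁻⁴ / 7.64×10⁻⁴ = 1.71×10⁻¹¹ F.
U = ½CV² = ½ × 1.71×10⁻¹¹ × (62.0)² = 3.28×10⁻⁸ J.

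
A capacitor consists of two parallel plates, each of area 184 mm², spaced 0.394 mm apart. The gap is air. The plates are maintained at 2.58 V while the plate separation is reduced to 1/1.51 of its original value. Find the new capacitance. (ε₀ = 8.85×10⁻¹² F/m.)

C ≈ 6.24 pF

A = 184 mm² = 1.84×10⁻⁴ m².
Initially C₁ = ε₀A/d = 8.85×10⁻¹² × 1.84×10⁻⁴ / 3.94×10⁻⁴ = 4.13×10⁻¹² F.
C = ε₀A/d scales as 1/d, so C₂/C₁ = d₁/d₂ = 1.51.
C₂ = 1.51 × 4.13×10⁻¹² = 6.24×10⁻¹² F.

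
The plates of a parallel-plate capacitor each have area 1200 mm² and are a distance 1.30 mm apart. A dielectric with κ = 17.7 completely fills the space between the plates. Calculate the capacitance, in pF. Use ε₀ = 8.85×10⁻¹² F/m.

A = 1200 mm² = 1.20×10⁻³ m².
C = κε₀A/d = 17.7 × 8.85×10⁻¹² × 1.20×10⁻³ / 1.30×10⁻³ = 1.45×10⁻¹⁰ F.

145 pF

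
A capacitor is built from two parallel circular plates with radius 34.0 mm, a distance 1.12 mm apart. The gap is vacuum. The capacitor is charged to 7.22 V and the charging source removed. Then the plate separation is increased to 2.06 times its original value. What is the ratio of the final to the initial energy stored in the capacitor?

Isolated ⇒ Q is held fixed.
C₂ = 0.485 C₁ and U = Q²/(2C), so U₂/U₁ = C₁/C₂ = 2.06.

U₂/U₁ ≈ 2.06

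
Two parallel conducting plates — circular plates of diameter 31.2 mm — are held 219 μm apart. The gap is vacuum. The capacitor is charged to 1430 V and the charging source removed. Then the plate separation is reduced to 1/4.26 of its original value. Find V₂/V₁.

0.235

Isolated ⇒ Q is held fixed.
C₂ = 4.26 C₁ and V = Q/C, so V₂/V₁ = C₁/C₂ = 0.235.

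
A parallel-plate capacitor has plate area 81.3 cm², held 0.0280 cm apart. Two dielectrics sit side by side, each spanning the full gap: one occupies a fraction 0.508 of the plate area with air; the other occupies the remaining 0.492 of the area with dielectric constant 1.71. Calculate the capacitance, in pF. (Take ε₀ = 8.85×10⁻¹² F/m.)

C ≈ 347 pF

A = 81.3 cm² = 8.13×10⁻³ m².
Side-by-side slabs ⇒ two capacitors in parallel, each spanning the full gap.
C₁ = κ₁ε₀A₁/d = 1.00 × 8.85×10⁻¹² × 4.13×10⁻³ / 2.80×10⁻⁴ = 1.31×10⁻¹⁰ F.
C₂ = κ₂ε₀A₂/d = 1.71 × 8.85×10⁻¹² × 4.00×10⁻³ / 2.80×10⁻⁴ = 2.16×10⁻¹⁰ F.
C = C₁ + C₂ = 3.47×10⁻¹⁰ F.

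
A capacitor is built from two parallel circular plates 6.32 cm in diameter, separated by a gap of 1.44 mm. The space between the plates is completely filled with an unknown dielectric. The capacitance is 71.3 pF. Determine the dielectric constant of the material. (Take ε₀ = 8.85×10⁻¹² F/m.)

κ ≈ 3.70

A = π(6.32/2 cm)² = 3.14×10⁻³ m².
κ = Cd/(ε₀A) = 7.13×10⁻¹¹ × 1.44×10⁻³ / (8.85×10⁻¹² × 3.14×10⁻³) = 3.70.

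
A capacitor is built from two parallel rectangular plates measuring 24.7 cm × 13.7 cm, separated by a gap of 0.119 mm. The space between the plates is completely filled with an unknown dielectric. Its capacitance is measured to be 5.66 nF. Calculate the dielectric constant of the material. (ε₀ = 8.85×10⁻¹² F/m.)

A = 24.7 × 13.7 cm² = 3.38×10⁻² m².
κ = Cd/(ε₀A) = 5.66×10⁻⁹ × 1.19×10⁻⁴ / (8.85×10⁻¹² × 3.38×10⁻²) = 2.25.

2.25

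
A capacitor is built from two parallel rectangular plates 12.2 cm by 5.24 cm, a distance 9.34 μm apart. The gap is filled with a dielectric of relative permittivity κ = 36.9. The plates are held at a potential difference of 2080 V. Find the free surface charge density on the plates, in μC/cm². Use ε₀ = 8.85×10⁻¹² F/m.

A = 12.2 × 5.24 cm² = 6.39×10⁻³ m².
C = κε₀A/d = 36.9 × 8.85×10⁻¹² × 6.39×10⁻³ / 9.34×10⁻⁶ = 2.24×10⁻⁷ F.
σ = Q/A = CV/A = 2.24×10⁻⁷ × 2080 / 6.39×10⁻³ = 7.27×10⁻² C/m².

7.27 μC/cm²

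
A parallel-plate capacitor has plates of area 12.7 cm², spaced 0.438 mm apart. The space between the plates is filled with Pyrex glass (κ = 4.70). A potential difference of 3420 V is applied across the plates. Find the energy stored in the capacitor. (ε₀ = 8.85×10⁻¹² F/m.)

0.705 mJ

A = 12.7 cm² = 1.27×10⁻³ m².
C = κε₀A/d = 4.70 × 8.85×10⁻¹² × 1.27×10⁻³ / 4.38×10⁻⁴ = 1.21×10⁻¹⁰ F.
U = ½CV² = ½ × 1.21×10⁻¹⁰ × (3420)² = 7.05×10⁻⁴ J.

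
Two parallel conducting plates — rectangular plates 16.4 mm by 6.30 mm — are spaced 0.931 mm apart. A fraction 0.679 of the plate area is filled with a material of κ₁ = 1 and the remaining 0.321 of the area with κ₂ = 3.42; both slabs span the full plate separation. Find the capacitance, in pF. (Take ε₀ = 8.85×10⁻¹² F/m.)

A = 16.4 × 6.30 mm² = 1.03×10⁻⁴ m².
Side-by-side slabs ⇒ two capacitors in parallel, each spanning the full gap.
C₁ = κ₁ε₀A₁/d = 1.00 × 8.85×10⁻¹² × 7.02×10⁻⁵ / 9.31×10⁻⁴ = 6.67×10⁻¹³ F.
C₂ = κ₂ε₀A₂/d = 3.42 × 8.85×10⁻¹² × 3.32×10⁻⁵ / 9.31×10⁻⁴ = 1.08×10⁻¹² F.
C = C₁ + C₂ = 1.75×10⁻¹² F.

1.75 pF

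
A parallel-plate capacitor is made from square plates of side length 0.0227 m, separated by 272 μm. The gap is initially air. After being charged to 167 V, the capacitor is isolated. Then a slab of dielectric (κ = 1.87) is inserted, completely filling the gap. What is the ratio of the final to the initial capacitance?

C = κε₀A/d scales with κ, so C₂/C₁ = κ = 1.87.

C₂/C₁ ≈ 1.87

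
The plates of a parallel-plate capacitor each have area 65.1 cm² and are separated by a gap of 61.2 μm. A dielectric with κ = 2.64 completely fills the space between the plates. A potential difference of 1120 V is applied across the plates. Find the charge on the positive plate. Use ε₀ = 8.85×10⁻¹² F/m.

Q ≈ 2.78 μC

A = 65.1 cm² = 6.51×10⁻³ m².
C = κε₀A/d = 2.64 × 8.85×10⁻¹² × 6.51×10⁻³ / 6.12×10⁻⁵ = 2.49×10⁻⁹ F.
Q = CV = 2.49×10⁻⁹ × 1120 = 2.78×10⁻⁶ C.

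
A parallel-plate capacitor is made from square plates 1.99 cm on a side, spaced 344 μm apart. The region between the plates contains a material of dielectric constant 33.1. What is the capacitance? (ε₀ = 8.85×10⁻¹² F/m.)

337 pF

A = (1.99 cm)² = 3.96×10⁻⁴ m².
C = κε₀A/d = 33.1 × 8.85×10⁻¹² × 3.96×10⁻⁴ / 3.44×10⁻⁴ = 3.37×10⁻¹⁰ F.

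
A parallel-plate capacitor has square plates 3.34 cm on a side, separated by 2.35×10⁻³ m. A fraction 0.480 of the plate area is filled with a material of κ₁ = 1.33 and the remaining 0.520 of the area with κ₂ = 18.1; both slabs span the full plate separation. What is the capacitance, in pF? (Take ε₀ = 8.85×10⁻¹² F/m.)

42.2 pF

A = (3.34 cm)² = 1.12×10⁻³ m².
Side-by-side slabs ⇒ two capacitors in parallel, each spanning the full gap.
C₁ = κ₁ε₀A₁/d = 1.33 × 8.85×10⁻¹² × 5.35×10⁻⁴ / 2.35×10⁻³ = 2.68×10⁻¹² F.
C₂ = κ₂ε₀A₂/d = 18.1 × 8.85×10⁻¹² × 5.80×10⁻⁴ / 2.35×10⁻³ = 3.95×10⁻¹¹ F.
C = C₁ + C₂ = 4.22×10⁻¹¹ F.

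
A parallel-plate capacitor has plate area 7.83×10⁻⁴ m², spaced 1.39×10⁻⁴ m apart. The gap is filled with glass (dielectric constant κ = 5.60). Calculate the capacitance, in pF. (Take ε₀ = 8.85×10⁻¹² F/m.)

279 pF

C = κε₀A/d = 5.60 × 8.85×10⁻¹² × 7.83×10⁻⁴ / 1.39×10⁻⁴ = 2.79×10⁻¹⁰ F.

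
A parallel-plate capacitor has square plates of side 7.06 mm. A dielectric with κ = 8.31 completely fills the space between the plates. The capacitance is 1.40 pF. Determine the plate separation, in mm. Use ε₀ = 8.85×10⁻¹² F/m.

A = (7.06 mm)² = 4.98×10⁻⁵ m².
d = κε₀A/C = 8.31 × 8.85×10⁻¹² × 4.98×10⁻⁵ / 1.40×10⁻¹² = 2.62×10⁻³ m.

d ≈ 2.62 mm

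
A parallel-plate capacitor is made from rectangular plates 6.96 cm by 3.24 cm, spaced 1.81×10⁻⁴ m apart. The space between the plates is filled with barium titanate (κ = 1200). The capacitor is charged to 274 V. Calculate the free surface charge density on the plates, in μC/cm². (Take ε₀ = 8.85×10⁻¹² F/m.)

A = 6.96 × 3.24 cm² = 2.26×10⁻³ m².
C = κε₀A/d = 1200 × 8.85×10⁻¹² × 2.26×10⁻³ / 1.81×10⁻⁴ = 1.32×10⁻⁷ F.
σ = Q/A = CV/A = 1.32×10⁻⁷ × 274 / 2.26×10⁻³ = 1.61×10⁻² C/m².

1.61 μC/cm²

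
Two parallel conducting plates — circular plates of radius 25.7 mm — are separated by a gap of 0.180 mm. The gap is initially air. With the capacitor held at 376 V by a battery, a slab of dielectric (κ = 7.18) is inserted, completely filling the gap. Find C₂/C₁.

C₂/C₁ ≈ 7.18

C = κε₀A/d scales with κ, so C₂/C₁ = κ = 7.18.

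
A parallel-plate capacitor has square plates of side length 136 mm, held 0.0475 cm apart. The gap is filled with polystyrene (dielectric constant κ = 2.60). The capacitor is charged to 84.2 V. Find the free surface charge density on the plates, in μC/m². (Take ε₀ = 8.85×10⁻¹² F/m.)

A = (136 mm)² = 1.85×10⁻² m².
C = κε₀A/d = 2.60 × 8.85×10⁻¹² × 1.85×10⁻² / 4.75×10⁻⁴ = 8.96×10⁻¹⁰ F.
σ = Q/A = CV/A = 8.96×10⁻¹⁰ × 84.2 / 1.85×10⁻² = 4.08×10⁻⁶ C/m².

4.08 μC/m²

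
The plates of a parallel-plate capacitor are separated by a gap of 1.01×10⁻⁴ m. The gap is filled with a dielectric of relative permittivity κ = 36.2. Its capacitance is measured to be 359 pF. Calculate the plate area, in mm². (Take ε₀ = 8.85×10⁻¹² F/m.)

A ≈ 113 mm²

A = Cd/(κε₀) = 3.59×10⁻¹⁰ × 1.01×10⁻⁴ / (36.2 × 8.85×10⁻¹²) = 1.13×10⁻⁴ m².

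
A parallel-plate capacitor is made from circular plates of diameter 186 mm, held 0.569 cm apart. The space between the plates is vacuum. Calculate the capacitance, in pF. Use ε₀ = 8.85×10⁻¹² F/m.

A = π(186/2 mm)² = 2.72×10⁻² m².
C = ε₀A/d = 8.85×10⁻¹² × 2.72×10⁻² / 5.69×10⁻³ = 4.23×10⁻¹¹ F.

42.3 pF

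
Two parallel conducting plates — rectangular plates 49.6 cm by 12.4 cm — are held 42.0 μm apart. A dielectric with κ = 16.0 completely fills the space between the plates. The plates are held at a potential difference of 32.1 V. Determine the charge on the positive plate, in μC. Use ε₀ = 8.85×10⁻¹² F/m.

6.66 μC

A = 49.6 × 12.4 cm² = 6.15×10⁻² m².
C = κε₀A/d = 16.0 × 8.85×10⁻¹² × 6.15×10⁻² / 4.20×10⁻⁵ = 2.07×10⁻⁷ F.
Q = CV = 2.07×10⁻⁷ × 32.1 = 6.66×10⁻⁶ C.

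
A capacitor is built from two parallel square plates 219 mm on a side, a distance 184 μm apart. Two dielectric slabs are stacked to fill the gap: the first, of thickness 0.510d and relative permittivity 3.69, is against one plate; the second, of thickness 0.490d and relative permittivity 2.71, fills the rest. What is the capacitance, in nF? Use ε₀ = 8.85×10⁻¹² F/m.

C ≈ 7.23 nF

A = (219 mm)² = 4.80×10⁻² m².
Stacked slabs ⇒ two capacitors in series, each with the full plate area.
C₁ = κ₁ε₀A/d₁ = 3.69 × 8.85×10⁻¹² × 4.80×10⁻² / 9.38×10⁻⁵ = 1.67×10⁻⁸ F.
C₂ = κ₂ε₀A/d₂ = 2.71 × 8.85×10⁻¹² × 4.80×10⁻² / 9.02×10⁻⁵ = 1.28×10⁻⁸ F.
C = (1/C₁ + 1/C₂)⁻¹ = 7.23×10⁻⁹ F.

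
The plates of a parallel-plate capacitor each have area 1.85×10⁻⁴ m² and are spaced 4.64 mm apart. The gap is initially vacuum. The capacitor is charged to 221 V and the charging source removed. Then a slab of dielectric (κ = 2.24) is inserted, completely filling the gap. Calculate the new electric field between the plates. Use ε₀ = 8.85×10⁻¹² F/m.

Initially C₁ = ε₀A/d = 8.85×10⁻¹² × 1.85×10⁻⁴ / 4.64×10⁻³ = 3.53×10⁻¹³ F.
E₁ = 4.76×10⁴ V/m.
Isolated ⇒ Q is held fixed. V₂ = Q/C₂ = V₁/2.24; E = V/d, so E₂/E₁ = (V₂/V₁)(d₁/d₂) = 0.446.
E₂ = 0.446 × 4.76×10⁴ = 2.13×10⁴ V/m.

E ≈ 21.3 kV/m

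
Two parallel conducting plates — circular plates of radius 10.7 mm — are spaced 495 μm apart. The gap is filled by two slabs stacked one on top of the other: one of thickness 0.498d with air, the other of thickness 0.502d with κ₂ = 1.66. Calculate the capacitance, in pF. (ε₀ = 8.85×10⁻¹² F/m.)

C ≈ 8.03 pF

A = π(10.7 mm)² = 3.60×10⁻⁴ m².
Stacked slabs ⇒ two capacitors in series, each with the full plate area.
C₁ = κ₁ε₀A/d₁ = 1.00 × 8.85×10⁻¹² × 3.60×10⁻⁴ / 2.47×10⁻⁴ = 1.29×10⁻¹¹ F.
C₂ = κ₂ε₀A/d₂ = 1.66 × 8.85×10⁻¹² × 3.60×10⁻⁴ / 2.48×10⁻⁴ = 2.13×10⁻¹¹ F.
C = (1/C₁ + 1/C₂)⁻¹ = 8.03×10⁻¹² F.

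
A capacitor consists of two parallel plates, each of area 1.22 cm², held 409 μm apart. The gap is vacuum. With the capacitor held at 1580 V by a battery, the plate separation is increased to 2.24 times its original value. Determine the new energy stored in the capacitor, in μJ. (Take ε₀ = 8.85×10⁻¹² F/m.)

A = 1.22 cm² = 1.22×10⁻⁴ m².
Initially C₁ = ε₀A/d = 8.85×10⁻¹² × 1.22×10⁻⁴ / 4.09×10⁻⁴ = 2.64×10⁻¹² F.
U₁ = 3.30×10⁻⁶ J.
Battery connected ⇒ V is held fixed. C₂ = 0.446 C₁ and U = ½CV², so U₂/U₁ = C₂/C₁ = 0.446.
U₂ = 0.446 × 3.30×10⁻⁶ = 1.47×10⁻⁶ J.

1.47 μJ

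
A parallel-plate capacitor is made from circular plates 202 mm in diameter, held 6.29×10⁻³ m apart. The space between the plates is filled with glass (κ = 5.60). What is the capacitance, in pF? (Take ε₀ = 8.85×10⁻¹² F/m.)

C ≈ 253 pF

A = π(202/2 mm)² = 3.20×10⁻² m².
C = κε₀A/d = 5.60 × 8.85×10⁻¹² × 3.20×10⁻² / 6.29×10⁻³ = 2.53×10⁻¹⁰ F.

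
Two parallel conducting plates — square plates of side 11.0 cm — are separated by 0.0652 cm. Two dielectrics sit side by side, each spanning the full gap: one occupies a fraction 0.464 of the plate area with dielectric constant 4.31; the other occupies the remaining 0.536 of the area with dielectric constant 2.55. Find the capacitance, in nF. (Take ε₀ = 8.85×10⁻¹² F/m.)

A = (11.0 cm)² = 1.21×10⁻² m².
Side-by-side slabs ⇒ two capacitors in parallel, each spanning the full gap.
C₁ = κ₁ε₀A₁/d = 4.31 × 8.85×10⁻¹² × 5.61×10⁻³ / 6.52×10⁻⁴ = 3.28×10⁻¹⁰ F.
C₂ = κ₂ε₀A₂/d = 2.55 × 8.85×10⁻¹² × 6.49×10⁻³ / 6.52×10⁻⁴ = 2.24×10⁻¹⁰ F.
C = C₁ + C₂ = 5.53×10⁻¹⁰ F.

C ≈ 0.553 nF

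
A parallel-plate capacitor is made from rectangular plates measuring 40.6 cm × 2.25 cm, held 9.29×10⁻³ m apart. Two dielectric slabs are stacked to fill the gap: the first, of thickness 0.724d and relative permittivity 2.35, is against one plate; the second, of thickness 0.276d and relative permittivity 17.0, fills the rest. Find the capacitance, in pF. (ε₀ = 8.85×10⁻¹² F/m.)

26.8 pF

A = 40.6 × 2.25 cm² = 9.13×10⁻³ m².
Stacked slabs ⇒ two capacitors in series, each with the full plate area.
C₁ = κ₁ε₀A/d₁ = 2.35 × 8.85×10⁻¹² × 9.13×10⁻³ / 6.73×10⁻³ = 2.82×10⁻¹¹ F.
C₂ = κ₂ε₀A/d₂ = 17.0 × 8.85×10⁻¹² × 9.13×10⁻³ / 2.56×10⁻³ = 5.36×10⁻¹⁰ F.
C = (1/C₁ + 1/C₂)⁻¹ = 2.68×10⁻¹¹ F.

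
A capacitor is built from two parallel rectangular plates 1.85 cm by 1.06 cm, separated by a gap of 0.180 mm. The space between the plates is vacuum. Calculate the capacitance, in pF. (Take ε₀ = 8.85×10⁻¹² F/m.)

C ≈ 9.64 pF

A = 1.85 × 1.06 cm² = 1.96×10⁻⁴ m².
C = ε₀A/d = 8.85×10⁻¹² × 1.96×10⁻⁴ / 1.80×10⁻⁴ = 9.64×10⁻¹² F.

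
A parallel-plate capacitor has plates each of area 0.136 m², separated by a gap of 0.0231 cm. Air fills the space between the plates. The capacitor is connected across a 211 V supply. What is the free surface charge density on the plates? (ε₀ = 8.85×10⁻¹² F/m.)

σ ≈ 8.08 μC/m²

C = ε₀A/d = 8.85×10⁻¹² × 0.136 / 2.31×10⁻⁴ = 5.21×10⁻⁹ F.
σ = Q/A = CV/A = 5.21×10⁻⁹ × 211 / 0.136 = 8.08×10⁻⁶ C/m².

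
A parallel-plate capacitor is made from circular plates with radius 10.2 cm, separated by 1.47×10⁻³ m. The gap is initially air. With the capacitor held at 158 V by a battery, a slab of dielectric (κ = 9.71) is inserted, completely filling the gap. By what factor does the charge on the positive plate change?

Battery connected ⇒ V is held fixed.
C₂ = 9.71 C₁ and Q = CV, so Q₂/Q₁ = C₂/C₁ = 9.71.

Q₂/Q₁ ≈ 9.71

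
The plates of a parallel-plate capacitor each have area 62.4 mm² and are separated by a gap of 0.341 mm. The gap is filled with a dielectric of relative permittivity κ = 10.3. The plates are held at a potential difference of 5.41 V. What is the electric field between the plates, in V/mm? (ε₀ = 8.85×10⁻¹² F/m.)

E = V/d = 5.41 / 3.41×10⁻⁴ = 1.59×10⁴ V/m.

E ≈ 15.9 V/mm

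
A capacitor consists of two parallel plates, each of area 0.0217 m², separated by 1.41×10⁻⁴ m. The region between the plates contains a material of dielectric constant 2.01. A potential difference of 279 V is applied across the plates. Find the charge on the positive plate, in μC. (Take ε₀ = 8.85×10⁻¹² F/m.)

C = κε₀A/d = 2.01 × 8.85×10⁻¹² × 2.17×10⁻² / 1.41×10⁻⁴ = 2.74×10⁻⁹ F.
Q = CV = 2.74×10⁻⁹ × 279 = 7.64×10⁻⁷ C.

0.764 μC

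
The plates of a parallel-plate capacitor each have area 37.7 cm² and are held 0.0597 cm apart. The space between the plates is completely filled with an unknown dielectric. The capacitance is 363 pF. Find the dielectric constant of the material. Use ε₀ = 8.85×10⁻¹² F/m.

A = 37.7 cm² = 3.77×10⁻³ m².
κ = Cd/(ε₀A) = 3.63×10⁻¹⁰ × 5.97×10⁻⁴ / (8.85×10⁻¹² × 3.77×10⁻³) = 6.50.

κ ≈ 6.50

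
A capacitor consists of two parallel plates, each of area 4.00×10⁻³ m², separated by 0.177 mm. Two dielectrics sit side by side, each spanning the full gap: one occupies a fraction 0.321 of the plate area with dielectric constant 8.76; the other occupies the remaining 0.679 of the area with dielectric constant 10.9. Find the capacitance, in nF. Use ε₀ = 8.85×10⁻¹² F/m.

2.04 nF

Side-by-side slabs ⇒ two capacitors in parallel, each spanning the full gap.
C₁ = κ₁ε₀A₁/d = 8.76 × 8.85×10⁻¹² × 1.28×10⁻³ / 1.77×10⁻⁴ = 5.62×10⁻¹⁰ F.
C₂ = κ₂ε₀A₂/d = 10.9 × 8.85×10⁻¹² × 2.72×10⁻³ / 1.77×10⁻⁴ = 1.48×10⁻⁹ F.
C = C₁ + C₂ = 2.04×10⁻⁹ F.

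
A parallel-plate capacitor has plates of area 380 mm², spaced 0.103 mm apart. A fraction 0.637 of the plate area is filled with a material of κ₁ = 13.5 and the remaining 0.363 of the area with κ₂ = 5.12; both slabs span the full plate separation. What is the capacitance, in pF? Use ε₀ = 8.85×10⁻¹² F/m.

A = 380 mm² = 3.80×10⁻⁴ m².
Side-by-side slabs ⇒ two capacitors in parallel, each spanning the full gap.
C₁ = κ₁ε₀A₁/d = 13.5 × 8.85×10⁻¹² × 2.42×10⁻⁴ / 1.03×10⁻⁴ = 2.81×10⁻¹⁰ F.
C₂ = κ₂ε₀A₂/d = 5.12 × 8.85×10⁻¹² × 1.38×10⁻⁴ / 1.03×10⁻⁴ = 6.07×10⁻¹¹ F.
C = C₁ + C₂ = 3.41×10⁻¹⁰ F.

C ≈ 341 pF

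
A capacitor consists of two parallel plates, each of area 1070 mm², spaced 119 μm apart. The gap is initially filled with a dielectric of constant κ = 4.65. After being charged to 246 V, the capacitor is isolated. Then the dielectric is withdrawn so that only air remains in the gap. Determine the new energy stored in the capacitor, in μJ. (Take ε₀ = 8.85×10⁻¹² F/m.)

52.1 μJ

A = 1070 mm² = 1.07×10⁻³ m².
Initially C₁ = κε₀A/d = 4.65 × 8.85×10⁻¹² × 1.07×10⁻³ / 1.19×10⁻⁴ = 3.70×10⁻¹⁰ F.
U₁ = 1.12×10⁻⁵ J.
Isolated ⇒ Q is held fixed. C₂ = 0.215 C₁ and U = Q²/(2C), so U₂/U₁ = C₁/C₂ = 4.65.
U₂ = 4.65 × 1.12×10⁻⁵ = 5.21×10⁻⁵ J.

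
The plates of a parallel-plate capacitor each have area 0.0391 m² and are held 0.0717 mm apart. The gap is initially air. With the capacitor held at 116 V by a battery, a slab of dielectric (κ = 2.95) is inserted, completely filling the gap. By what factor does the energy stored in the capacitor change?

Battery connected ⇒ V is held fixed.
C₂ = 2.95 C₁ and U = ½CV², so U₂/U₁ = C₂/C₁ = 2.95.

U₂/U₁ ≈ 2.95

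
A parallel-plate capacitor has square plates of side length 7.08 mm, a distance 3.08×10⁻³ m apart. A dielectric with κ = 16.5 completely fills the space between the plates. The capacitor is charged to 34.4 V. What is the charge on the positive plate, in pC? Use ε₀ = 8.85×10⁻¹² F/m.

Q ≈ 81.8 pC

A = (7.08 mm)² = 5.01×10⁻⁵ m².
C = κε₀A/d = 16.5 × 8.85×10⁻¹² × 5.01×10⁻⁵ / 3.08×10⁻³ = 2.38×10⁻¹² F.
Q = CV = 2.38×10⁻¹² × 34.4 = 8.18×10⁻¹¹ C.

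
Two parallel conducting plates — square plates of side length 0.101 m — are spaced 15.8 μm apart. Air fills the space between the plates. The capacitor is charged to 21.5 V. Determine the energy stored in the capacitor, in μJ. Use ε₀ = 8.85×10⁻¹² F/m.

U ≈ 1.32 μJ

A = (0.101 m)² = 1.02×10⁻² m².
C = ε₀A/d = 8.85×10⁻¹² × 1.02×10⁻² / 1.58×10⁻⁵ = 5.71×10⁻⁹ F.
U = ½CV² = ½ × 5.71×10⁻⁹ × (21.5)² = 1.32×10⁻⁶ J.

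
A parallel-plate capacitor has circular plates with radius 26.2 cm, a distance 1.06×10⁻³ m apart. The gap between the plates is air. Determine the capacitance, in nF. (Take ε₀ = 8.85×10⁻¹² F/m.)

A = π(26.2 cm)² = 0.216 m².
C = ε₀A/d = 8.85×10⁻¹² × 0.216 / 1.06×10⁻³ = 1.80×10⁻⁹ F.

C ≈ 1.80 nF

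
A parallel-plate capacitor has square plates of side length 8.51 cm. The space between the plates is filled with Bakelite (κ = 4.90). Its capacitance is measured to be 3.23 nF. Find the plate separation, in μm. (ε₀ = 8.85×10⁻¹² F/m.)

A = (8.51 cm)² = 7.24×10⁻³ m².
d = κε₀A/C = 4.90 × 8.85×10⁻¹² × 7.24×10⁻³ / 3.23×10⁻⁹ = 9.72×10⁻⁵ m.

97.2 μm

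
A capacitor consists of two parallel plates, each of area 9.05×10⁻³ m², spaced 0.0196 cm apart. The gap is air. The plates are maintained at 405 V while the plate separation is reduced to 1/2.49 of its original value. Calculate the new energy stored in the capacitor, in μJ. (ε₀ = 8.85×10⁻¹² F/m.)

Initially C₁ = ε₀A/d = 8.85×10⁻¹² × 9.05×10⁻³ / 1.96×10⁻⁴ = 4.09×10⁻¹⁰ F.
U₁ = 3.35×10⁻⁵ J.
Battery connected ⇒ V is held fixed. C₂ = 2.49 C₁ and U = ½CV², so U₂/U₁ = C₂/C₁ = 2.49.
U₂ = 2.49 × 3.35×10⁻⁵ = 8.34×10⁻⁵ J.

83.4 μJ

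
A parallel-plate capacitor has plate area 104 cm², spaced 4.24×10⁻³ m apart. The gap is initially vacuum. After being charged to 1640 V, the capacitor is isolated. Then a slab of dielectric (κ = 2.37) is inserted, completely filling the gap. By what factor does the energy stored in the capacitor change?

U₂/U₁ ≈ 0.422

Isolated ⇒ Q is held fixed.
C₂ = 2.37 C₁ and U = Q²/(2C), so U₂/U₁ = C₁/C₂ = 0.422.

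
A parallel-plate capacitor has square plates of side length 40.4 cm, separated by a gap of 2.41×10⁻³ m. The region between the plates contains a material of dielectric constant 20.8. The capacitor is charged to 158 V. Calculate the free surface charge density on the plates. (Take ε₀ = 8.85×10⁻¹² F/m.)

σ ≈ 1.21 nC/cm²

A = (40.4 cm)² = 0.163 m².
C = κε₀A/d = 20.8 × 8.85×10⁻¹² × 0.163 / 2.41×10⁻³ = 1.25×10⁻⁸ F.
σ = Q/A = CV/A = 1.25×10⁻⁸ × 158 / 0.163 = 1.21×10⁻⁵ C/m².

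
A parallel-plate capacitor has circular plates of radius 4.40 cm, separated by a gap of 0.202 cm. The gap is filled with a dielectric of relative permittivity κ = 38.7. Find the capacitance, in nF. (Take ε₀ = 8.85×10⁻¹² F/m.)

A = π(4.40 cm)² = 6.08×10⁻³ m².
C = κε₀A/d = 38.7 × 8.85×10⁻¹² × 6.08×10⁻³ / 2.02×10⁻³ = 1.03×10⁻⁹ F.

C ≈ 1.03 nF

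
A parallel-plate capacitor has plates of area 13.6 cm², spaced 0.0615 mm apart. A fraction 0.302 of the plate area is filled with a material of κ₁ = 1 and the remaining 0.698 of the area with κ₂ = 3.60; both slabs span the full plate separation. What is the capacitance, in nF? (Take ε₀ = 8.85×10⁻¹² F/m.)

A = 13.6 cm² = 1.36×10⁻³ m².
Side-by-side slabs ⇒ two capacitors in parallel, each spanning the full gap.
C₁ = κ₁ε₀A₁/d = 1.00 × 8.85×10⁻¹² × 4.11×10⁻⁴ / 6.15×10⁻⁵ = 5.91×10⁻¹¹ F.
C₂ = κ₂ε₀A₂/d = 3.60 × 8.85×10⁻¹² × 9.49×10⁻⁴ / 6.15×10⁻⁵ = 4.92×10⁻¹⁰ F.
C = C₁ + C₂ = 5.51×10⁻¹⁰ F.

0.551 nF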